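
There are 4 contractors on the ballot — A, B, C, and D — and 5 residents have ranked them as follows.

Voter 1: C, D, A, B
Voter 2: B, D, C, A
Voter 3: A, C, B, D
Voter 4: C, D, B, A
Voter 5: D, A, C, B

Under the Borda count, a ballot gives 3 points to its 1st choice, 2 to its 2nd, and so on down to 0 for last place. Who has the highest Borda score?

Borda scores:
  A: 1 + 0 + 3 + 0 + 2 = 6
  B: 0 + 3 + 1 + 1 + 0 = 5
  C: 3 + 1 + 2 + 3 + 1 = 10
  D: 2 + 2 + 0 + 2 + 3 = 9
C has the highest total.

C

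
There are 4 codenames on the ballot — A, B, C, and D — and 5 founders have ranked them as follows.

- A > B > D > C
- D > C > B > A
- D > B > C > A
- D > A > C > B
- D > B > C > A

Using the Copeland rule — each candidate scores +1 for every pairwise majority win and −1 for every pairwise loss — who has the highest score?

D

Pairwise results:
  A vs B: B wins 3–2.
  A vs C: C wins 3–2.
  A vs D: D wins 4–1.
  B vs C: B wins 3–2.
  B vs D: D wins 4–1.
  C vs D: D wins 5–0.
Copeland scores (wins − losses):
  A: 0 − 3 = -3
  B: 2 − 1 = 1
  C: 1 − 2 = -1
  D: 3 − 0 = 3
D has the best Copeland score.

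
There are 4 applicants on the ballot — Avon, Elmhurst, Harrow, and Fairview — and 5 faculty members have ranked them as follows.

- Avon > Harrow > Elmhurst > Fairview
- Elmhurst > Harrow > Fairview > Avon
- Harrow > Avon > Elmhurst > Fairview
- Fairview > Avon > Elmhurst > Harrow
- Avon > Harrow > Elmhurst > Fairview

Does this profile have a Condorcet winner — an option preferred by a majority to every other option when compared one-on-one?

Yes

Head-to-head results (5 voters total):
Avon vs Elmhurst: Avon wins 4–1.
Avon vs Harrow: Avon wins 3–2.
Avon vs Fairview: Avon wins 3–2.
Elmhurst vs Harrow: Harrow wins 3–2.
Elmhurst vs Fairview: Elmhurst wins 4–1.
Harrow vs Fairview: Harrow wins 4–1.
Avon beats each rival — Elmhurst (4–1), Harrow (3–2), Fairview (3–2) — so Avon is the Condorcet winner.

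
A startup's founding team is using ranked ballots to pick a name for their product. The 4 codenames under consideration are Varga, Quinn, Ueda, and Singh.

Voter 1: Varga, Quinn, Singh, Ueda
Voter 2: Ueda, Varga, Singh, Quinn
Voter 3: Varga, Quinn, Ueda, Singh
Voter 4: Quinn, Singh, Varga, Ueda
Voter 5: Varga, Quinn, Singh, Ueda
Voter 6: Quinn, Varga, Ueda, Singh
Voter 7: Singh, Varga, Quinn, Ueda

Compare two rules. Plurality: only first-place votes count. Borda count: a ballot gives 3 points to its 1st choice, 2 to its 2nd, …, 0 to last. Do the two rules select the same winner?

Yes

Plurality first-place counts: Varga 3, Quinn 2, Ueda 1, Singh 1 → Varga.
Borda totals: Varga 16, Quinn 13, Ueda 5, Singh 8 → Varga.
The two rules agree on Varga.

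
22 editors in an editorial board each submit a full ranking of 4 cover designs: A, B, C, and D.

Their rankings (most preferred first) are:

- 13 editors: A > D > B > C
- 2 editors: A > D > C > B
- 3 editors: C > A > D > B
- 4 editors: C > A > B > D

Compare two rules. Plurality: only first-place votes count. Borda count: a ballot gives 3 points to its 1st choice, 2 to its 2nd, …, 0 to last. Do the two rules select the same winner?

Plurality first-place counts: A 15, B 0, C 7, D 0 → A.
Borda totals: A 59, B 17, C 23, D 33 → A.
The two rules agree on A.

Yes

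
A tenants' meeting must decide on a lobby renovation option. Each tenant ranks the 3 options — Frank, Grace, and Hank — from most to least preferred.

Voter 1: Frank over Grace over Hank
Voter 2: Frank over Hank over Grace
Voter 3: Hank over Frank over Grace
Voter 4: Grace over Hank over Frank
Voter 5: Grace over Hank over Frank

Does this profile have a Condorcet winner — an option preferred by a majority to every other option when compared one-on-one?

Head-to-head results (5 voters total):
Frank vs Grace: Frank wins 3–2.
Frank vs Hank: Hank wins 3–2.
Grace vs Hank: Grace wins 3–2.
No candidate beats all others: Frank beats Grace beats Hank beats Frank, a majority cycle.

No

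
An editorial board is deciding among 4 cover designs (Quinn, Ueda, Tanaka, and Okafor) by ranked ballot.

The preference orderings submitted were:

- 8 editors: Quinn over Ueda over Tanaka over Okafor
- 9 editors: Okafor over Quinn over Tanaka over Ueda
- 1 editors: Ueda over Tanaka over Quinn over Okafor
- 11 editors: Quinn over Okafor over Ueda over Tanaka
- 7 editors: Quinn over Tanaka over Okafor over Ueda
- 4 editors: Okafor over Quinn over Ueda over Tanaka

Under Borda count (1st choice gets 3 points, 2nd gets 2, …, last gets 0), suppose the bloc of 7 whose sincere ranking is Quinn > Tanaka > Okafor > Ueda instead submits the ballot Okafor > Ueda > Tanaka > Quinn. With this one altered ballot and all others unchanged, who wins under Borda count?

Quinn

Borda totals with the altered ballot: Quinn 84, Ueda 48, Tanaka 26, Okafor 82.
The winner is unchanged: still Quinn.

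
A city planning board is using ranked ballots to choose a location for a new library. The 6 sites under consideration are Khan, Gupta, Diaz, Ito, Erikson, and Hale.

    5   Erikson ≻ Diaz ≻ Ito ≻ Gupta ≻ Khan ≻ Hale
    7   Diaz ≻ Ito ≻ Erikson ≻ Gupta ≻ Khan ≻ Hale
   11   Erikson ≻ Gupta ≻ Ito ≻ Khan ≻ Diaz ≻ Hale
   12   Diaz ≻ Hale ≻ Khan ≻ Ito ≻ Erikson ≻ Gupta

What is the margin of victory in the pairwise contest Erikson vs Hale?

11

Ballots ranking Erikson above Hale: 5+7+11 = 23.
Ballots ranking Hale above Erikson: 12.
Erikson wins 23–12, a margin of 11.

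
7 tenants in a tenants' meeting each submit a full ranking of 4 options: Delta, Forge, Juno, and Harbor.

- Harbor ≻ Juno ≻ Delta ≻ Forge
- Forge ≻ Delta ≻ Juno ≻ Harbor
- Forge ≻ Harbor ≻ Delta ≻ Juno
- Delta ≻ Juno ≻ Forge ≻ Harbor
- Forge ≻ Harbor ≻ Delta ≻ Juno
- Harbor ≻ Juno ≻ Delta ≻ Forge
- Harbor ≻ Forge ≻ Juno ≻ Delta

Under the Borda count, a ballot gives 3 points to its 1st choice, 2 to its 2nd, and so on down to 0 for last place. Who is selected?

Borda scores:
  Delta: 1 + 2 + 1 + 3 + 1 + 1 + 0 = 9
  Forge: 0 + 3 + 3 + 1 + 3 + 0 + 2 = 12
  Juno: 2 + 1 + 0 + 2 + 0 + 2 + 1 = 8
  Harbor: 3 + 0 + 2 + 0 + 2 + 3 + 3 = 13
Harbor has the highest total.

Harbor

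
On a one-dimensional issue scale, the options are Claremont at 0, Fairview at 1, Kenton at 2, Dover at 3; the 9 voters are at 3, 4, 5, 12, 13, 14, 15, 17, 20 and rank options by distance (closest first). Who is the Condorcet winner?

With single-peaked preferences on a line, the Condorcet winner is the candidate closest to the median voter.
The median voter (position 13) is closest to Dover at 3.
Check: Dover vs Kenton — voters closer to Dover: 9 of 9.

Dover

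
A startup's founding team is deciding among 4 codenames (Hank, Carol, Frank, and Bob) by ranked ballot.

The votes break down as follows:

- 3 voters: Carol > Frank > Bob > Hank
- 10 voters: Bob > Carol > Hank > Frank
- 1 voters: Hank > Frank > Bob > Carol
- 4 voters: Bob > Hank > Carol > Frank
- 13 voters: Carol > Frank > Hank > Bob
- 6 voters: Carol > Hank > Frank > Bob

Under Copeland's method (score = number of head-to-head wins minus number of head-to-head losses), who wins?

Pairwise results:
  Hank vs Carol: Carol wins 32–5.
  Hank vs Frank: Hank wins 21–16.
  Hank vs Bob: Hank wins 20–17.
  Carol vs Frank: Carol wins 36–1.
  Carol vs Bob: Carol wins 22–15.
  Frank vs Bob: Frank wins 23–14.
Copeland scores (wins − losses):
  Hank: 2 − 1 = 1
  Carol: 3 − 0 = 3
  Frank: 1 − 2 = -1
  Bob: 0 − 3 = -3
Carol has the best Copeland score.

Carol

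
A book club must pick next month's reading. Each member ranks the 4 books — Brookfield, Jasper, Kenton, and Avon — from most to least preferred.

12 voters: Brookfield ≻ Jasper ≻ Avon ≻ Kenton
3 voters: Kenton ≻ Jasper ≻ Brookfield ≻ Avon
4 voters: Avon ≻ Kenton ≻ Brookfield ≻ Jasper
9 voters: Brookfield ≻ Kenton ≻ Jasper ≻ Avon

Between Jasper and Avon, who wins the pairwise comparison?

Jasper

Ballots ranking Jasper above Avon: 12+3+9 = 24.
Ballots ranking Avon above Jasper: 4.
Jasper wins the head-to-head, 24–4.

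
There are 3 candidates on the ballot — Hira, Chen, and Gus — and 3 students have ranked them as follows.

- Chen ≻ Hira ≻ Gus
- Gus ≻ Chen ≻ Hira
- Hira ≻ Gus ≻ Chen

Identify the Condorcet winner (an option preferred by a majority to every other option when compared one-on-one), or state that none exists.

No Condorcet winner

Head-to-head results (3 voters total):
Hira vs Chen: Chen wins 2–1.
Hira vs Gus: Hira wins 2–1.
Chen vs Gus: Gus wins 2–1.
No candidate beats all others: Hira beats Gus beats Chen beats Hira, a majority cycle.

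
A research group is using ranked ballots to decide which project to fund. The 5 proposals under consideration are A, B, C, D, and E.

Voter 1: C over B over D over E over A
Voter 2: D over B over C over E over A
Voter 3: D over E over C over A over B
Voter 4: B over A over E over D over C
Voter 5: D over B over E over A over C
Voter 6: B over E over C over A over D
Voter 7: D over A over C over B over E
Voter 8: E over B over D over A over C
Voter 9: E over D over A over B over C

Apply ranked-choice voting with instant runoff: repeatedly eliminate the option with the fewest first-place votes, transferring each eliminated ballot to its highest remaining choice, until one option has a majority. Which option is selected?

D

Round 1: D 4, B 2, E 2, C 1, A 0. A has the fewest and is eliminated.
Round 2: D 4, B 2, E 2, C 1. C has the fewest and is eliminated.
Round 3: D 4, B 3, E 2. E has the fewest and is eliminated.
Round 4: D 5, B 4. D has a majority.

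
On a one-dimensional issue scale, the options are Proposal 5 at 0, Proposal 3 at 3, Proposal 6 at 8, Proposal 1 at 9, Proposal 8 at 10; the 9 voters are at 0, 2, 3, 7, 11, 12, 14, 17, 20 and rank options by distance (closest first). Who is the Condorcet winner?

With single-peaked preferences on a line, the Condorcet winner is the candidate closest to the median voter.
The median voter (position 11) is closest to Proposal 8 at 10.
Check: Proposal 8 vs Proposal 1 — voters closer to Proposal 8: 5 of 9.

Proposal 8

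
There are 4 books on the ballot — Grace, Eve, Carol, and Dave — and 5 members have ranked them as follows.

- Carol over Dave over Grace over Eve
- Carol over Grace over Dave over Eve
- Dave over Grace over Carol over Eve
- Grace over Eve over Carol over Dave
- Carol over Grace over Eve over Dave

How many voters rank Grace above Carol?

2

Ballots ranking Grace above Carol: 2.
Ballots ranking Carol above Grace: 3.
So 2 of 5 voters prefer Grace to Carol.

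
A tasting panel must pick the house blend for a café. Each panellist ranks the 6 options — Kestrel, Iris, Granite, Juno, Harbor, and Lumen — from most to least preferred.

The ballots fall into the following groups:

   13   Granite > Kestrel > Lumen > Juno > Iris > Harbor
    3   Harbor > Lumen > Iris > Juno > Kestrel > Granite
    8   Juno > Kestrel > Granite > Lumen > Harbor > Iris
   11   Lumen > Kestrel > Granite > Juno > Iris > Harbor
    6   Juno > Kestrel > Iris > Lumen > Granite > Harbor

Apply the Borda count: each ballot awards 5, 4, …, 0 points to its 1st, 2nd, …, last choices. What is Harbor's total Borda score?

Borda scores:
  Kestrel: 13·4 + 3·1 + 8·4 + 11·4 + 6·4 = 155
  Iris: 13·1 + 3·3 + 8·0 + 11·1 + 6·3 = 51
  Granite: 13·5 + 3·0 + 8·3 + 11·3 + 6·1 = 128
  Juno: 13·2 + 3·2 + 8·5 + 11·2 + 6·5 = 124
  Harbor: 13·0 + 3·5 + 8·1 + 11·0 + 6·0 = 23
  Lumen: 13·3 + 3·4 + 8·2 + 11·5 + 6·2 = 134

23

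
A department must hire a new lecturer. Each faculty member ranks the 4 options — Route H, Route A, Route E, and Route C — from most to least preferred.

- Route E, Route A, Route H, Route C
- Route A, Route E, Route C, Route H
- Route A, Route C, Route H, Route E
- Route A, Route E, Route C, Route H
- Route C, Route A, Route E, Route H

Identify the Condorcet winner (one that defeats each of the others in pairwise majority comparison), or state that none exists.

Head-to-head results (5 voters total):
Route H vs Route A: Route A wins 5–0.
Route H vs Route E: Route E wins 4–1.
Route H vs Route C: Route C wins 4–1.
Route A vs Route E: Route A wins 4–1.
Route A vs Route C: Route A wins 4–1.
Route E vs Route C: Route E wins 3–2.
Route A beats each rival — Route H (5–0), Route E (4–1), Route C (4–1) — so Route A is the Condorcet winner.

Route A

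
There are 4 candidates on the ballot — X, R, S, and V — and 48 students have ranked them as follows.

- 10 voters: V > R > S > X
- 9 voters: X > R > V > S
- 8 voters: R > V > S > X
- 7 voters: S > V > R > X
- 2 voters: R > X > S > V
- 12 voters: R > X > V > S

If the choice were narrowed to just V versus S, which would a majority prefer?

Ballots ranking V above S: 10+9+8+12 = 39.
Ballots ranking S above V: 7+2 = 9.
V wins the head-to-head, 39–9.

V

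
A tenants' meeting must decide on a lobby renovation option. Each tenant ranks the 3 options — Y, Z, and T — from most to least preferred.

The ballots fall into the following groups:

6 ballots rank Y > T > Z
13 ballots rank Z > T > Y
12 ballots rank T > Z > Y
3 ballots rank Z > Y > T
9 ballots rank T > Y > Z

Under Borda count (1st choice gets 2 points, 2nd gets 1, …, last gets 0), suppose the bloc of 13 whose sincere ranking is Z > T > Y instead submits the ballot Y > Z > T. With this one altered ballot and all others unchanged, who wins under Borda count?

Y

Borda totals with the altered ballot: Y 50, Z 31, T 48.
The switch changes the winner from T to Y.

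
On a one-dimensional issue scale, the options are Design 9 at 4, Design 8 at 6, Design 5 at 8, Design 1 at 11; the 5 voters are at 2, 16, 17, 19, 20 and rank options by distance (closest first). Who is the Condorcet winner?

With single-peaked preferences on a line, the Condorcet winner is the candidate closest to the median voter.
The median voter (position 17) is closest to Design 1 at 11.
Check: Design 1 vs Design 8 — voters closer to Design 1: 4 of 5.

Design 1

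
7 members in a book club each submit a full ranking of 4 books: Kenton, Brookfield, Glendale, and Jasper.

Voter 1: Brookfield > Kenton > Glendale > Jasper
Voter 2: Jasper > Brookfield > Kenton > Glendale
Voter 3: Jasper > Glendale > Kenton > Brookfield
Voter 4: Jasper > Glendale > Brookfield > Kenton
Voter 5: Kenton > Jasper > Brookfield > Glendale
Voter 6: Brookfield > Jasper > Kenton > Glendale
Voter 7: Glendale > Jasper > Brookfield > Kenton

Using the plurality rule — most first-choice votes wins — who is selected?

Jasper

First-place vote totals:
  Kenton: 1
  Brookfield: 2
  Glendale: 1
  Jasper: 3
Jasper has the most first-place votes.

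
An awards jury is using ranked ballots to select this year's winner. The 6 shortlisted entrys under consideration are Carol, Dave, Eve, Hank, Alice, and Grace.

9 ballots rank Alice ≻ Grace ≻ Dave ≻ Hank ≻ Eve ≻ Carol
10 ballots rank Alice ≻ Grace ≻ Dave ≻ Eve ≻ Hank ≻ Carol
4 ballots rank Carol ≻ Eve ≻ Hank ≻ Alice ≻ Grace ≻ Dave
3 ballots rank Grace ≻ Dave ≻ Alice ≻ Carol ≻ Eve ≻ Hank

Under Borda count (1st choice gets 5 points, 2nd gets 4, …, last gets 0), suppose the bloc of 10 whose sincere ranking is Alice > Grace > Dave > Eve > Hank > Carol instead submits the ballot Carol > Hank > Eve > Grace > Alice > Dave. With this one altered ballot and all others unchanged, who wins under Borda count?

Borda totals with the altered ballot: Carol 76, Dave 39, Eve 58, Hank 70, Alice 72, Grace 75.
The switch changes the winner from Alice to Carol.

Carol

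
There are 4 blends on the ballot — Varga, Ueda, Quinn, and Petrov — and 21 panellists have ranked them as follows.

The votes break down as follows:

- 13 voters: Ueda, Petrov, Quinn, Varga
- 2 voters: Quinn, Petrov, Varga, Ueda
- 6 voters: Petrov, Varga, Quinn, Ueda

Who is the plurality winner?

Ueda

First-place vote totals:
  Varga: 0
  Ueda: 13
  Quinn: 2
  Petrov: 6
Ueda has the most first-place votes.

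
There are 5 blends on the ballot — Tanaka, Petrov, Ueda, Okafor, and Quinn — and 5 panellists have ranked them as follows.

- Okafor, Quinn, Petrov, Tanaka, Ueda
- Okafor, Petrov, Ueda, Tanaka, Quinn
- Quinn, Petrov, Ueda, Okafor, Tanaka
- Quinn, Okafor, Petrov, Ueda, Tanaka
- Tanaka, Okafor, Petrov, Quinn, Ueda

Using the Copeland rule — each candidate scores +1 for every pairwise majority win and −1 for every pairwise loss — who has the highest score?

Pairwise results:
  Tanaka vs Petrov: Petrov wins 4–1.
  Tanaka vs Ueda: Ueda wins 3–2.
  Tanaka vs Okafor: Okafor wins 4–1.
  Tanaka vs Quinn: Quinn wins 3–2.
  Petrov vs Ueda: Petrov wins 5–0.
  Petrov vs Okafor: Okafor wins 4–1.
  Petrov vs Quinn: Quinn wins 3–2.
  Ueda vs Okafor: Okafor wins 4–1.
  Ueda vs Quinn: Quinn wins 4–1.
  Okafor vs Quinn: Okafor wins 3–2.
Copeland scores (wins − losses):
  Tanaka: 0 − 4 = -4
  Petrov: 2 − 2 = 0
  Ueda: 1 − 3 = -2
  Okafor: 4 − 0 = 4
  Quinn: 3 − 1 = 2
Okafor has the best Copeland score.

Okafor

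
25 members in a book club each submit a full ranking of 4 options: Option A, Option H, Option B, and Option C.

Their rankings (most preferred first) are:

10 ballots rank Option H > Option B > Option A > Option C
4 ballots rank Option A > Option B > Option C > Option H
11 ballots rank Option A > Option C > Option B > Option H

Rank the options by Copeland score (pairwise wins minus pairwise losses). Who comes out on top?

Pairwise results:
  Option A vs Option H: Option A wins 15–10.
  Option A vs Option B: Option A wins 15–10.
  Option A vs Option C: Option A wins 25–0.
  Option H vs Option B: Option B wins 15–10.
  Option H vs Option C: Option C wins 15–10.
  Option B vs Option C: Option B wins 14–11.
Copeland scores (wins − losses):
  Option A: 3 − 0 = 3
  Option H: 0 − 3 = -3
  Option B: 2 − 1 = 1
  Option C: 1 − 2 = -1
Option A has the best Copeland score.

Option A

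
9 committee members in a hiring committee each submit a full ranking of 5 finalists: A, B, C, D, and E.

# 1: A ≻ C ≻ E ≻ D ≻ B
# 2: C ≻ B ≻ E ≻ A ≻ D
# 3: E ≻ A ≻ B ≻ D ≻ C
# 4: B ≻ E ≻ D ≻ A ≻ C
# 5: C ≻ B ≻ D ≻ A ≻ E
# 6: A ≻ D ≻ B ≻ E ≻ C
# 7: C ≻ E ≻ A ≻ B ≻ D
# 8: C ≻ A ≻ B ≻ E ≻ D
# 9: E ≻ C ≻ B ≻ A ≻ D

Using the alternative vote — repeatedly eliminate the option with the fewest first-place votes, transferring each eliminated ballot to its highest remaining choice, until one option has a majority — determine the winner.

C

Round 1: C 4, A 2, E 2, B 1, D 0. D has the fewest and is eliminated.
Round 2: C 4, A 2, E 2, B 1. B has the fewest and is eliminated.
Round 3: C 4, E 3, A 2. A has the fewest and is eliminated.
Round 4: C 5, E 4. C has a majority.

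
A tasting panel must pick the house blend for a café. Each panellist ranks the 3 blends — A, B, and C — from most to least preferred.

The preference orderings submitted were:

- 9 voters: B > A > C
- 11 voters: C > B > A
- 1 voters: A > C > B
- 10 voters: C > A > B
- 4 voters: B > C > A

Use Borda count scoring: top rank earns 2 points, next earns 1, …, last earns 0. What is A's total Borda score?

21

Borda scores:
  A: 9·1 + 11·0 + 2 + 10·1 + 4·0 = 21
  B: 9·2 + 11·1 + 0 + 10·0 + 4·2 = 37
  C: 9·0 + 11·2 + 1 + 10·2 + 4·1 = 47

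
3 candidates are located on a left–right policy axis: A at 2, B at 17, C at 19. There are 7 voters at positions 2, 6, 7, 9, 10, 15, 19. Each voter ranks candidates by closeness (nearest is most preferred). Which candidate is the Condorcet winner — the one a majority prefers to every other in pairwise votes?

A

With single-peaked preferences on a line, the Condorcet winner is the candidate closest to the median voter.
The median voter (position 9) is closest to A at 2.
Check: A vs B — voters closer to A: 4 of 7.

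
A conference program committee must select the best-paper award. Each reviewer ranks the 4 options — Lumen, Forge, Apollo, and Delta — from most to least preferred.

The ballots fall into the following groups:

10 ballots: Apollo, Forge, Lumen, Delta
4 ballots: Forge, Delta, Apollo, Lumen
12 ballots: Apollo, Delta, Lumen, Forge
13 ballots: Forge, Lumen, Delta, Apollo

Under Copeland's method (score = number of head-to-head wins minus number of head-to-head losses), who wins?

Apollo

Pairwise results:
  Lumen vs Forge: Forge wins 27–12.
  Lumen vs Apollo: Apollo wins 26–13.
  Lumen vs Delta: Lumen wins 23–16.
  Forge vs Apollo: Apollo wins 22–17.
  Forge vs Delta: Forge wins 27–12.
  Apollo vs Delta: Apollo wins 22–17.
Copeland scores (wins − losses):
  Lumen: 1 − 2 = -1
  Forge: 2 − 1 = 1
  Apollo: 3 − 0 = 3
  Delta: 0 − 3 = -3
Apollo has the best Copeland score.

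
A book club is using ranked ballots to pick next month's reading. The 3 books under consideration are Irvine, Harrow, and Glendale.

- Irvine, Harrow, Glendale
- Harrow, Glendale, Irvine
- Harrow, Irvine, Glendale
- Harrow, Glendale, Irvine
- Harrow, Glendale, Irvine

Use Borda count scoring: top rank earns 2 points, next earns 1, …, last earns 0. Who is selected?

Borda scores:
  Irvine: 2 + 0 + 1 + 0 + 0 = 3
  Harrow: 1 + 2 + 2 + 2 + 2 = 9
  Glendale: 0 + 1 + 0 + 1 + 1 = 3
Harrow has the highest total.

Harrow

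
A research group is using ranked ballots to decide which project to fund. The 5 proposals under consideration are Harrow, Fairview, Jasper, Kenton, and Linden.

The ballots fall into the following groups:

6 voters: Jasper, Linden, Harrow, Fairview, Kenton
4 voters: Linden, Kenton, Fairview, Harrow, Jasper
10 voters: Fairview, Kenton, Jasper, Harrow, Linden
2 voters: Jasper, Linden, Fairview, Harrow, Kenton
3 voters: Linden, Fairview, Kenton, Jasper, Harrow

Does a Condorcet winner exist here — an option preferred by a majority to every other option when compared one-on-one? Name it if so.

Head-to-head results (25 voters total):
Harrow vs Fairview: Fairview wins 19–6.
Harrow vs Jasper: Jasper wins 21–4.
Harrow vs Kenton: Kenton wins 17–8.
Harrow vs Linden: Linden wins 15–10.
Fairview vs Jasper: Fairview wins 17–8.
Fairview vs Kenton: Fairview wins 21–4.
Fairview vs Linden: Linden wins 15–10.
Jasper vs Kenton: Kenton wins 17–8.
Jasper vs Linden: Jasper wins 18–7.
Kenton vs Linden: Linden wins 15–10.
No candidate beats all others: Fairview beats Jasper beats Linden beats Fairview, a majority cycle.

None — there is no Condorcet winner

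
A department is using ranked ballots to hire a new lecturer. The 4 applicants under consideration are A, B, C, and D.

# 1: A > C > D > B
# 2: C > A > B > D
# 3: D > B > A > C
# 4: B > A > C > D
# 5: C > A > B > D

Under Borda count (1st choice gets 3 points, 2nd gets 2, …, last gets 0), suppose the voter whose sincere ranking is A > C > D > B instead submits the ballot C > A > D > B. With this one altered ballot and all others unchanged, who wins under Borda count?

C

Borda totals with the altered ballot: A 9, B 7, C 10, D 4.
The switch changes the winner from A to C.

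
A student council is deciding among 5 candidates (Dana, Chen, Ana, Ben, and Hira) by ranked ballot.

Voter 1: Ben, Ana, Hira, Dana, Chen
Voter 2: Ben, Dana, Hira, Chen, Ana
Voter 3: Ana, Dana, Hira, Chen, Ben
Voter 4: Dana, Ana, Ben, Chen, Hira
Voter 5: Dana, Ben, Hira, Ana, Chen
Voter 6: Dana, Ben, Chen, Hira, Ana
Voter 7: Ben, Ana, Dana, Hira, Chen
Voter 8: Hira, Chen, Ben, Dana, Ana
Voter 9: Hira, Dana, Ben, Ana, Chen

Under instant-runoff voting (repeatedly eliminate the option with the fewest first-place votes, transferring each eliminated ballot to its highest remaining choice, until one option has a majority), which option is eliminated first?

Round 1: Dana 3, Ben 3, Hira 2, Ana 1, Chen 0. Chen has the fewest and is eliminated.
Round 2: Dana 3, Ben 3, Hira 2, Ana 1. Ana has the fewest and is eliminated.
Round 3: Dana 4, Ben 3, Hira 2. Hira has the fewest and is eliminated.
Round 4: Dana 5, Ben 4. Dana has a majority.

Chen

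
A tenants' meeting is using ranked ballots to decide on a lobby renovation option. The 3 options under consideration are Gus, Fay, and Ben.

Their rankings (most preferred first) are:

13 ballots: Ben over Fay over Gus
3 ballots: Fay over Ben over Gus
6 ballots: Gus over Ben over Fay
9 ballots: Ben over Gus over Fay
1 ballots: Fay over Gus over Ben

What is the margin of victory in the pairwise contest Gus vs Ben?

18

Ballots ranking Gus above Ben: 6+1 = 7.
Ballots ranking Ben above Gus: 13+3+9 = 25.
Ben wins 25–7, a margin of 18.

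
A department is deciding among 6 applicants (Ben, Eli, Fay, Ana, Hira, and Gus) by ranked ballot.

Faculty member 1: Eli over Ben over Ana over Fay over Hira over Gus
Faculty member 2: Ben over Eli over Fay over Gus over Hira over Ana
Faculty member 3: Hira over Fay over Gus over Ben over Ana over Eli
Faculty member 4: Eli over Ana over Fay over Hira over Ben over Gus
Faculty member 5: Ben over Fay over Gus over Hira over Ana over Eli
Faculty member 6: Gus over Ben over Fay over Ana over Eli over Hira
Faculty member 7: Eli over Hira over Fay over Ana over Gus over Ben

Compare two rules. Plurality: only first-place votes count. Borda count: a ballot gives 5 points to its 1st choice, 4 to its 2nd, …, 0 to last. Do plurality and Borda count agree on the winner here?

No

Plurality first-place counts: Ben 2, Eli 3, Fay 0, Ana 0, Hira 1, Gus 1 → Eli.
Borda totals: Ben 21, Eli 20, Fay 22, Ana 13, Hira 15, Gus 14 → Fay.
The two rules disagree: plurality picks Eli, Borda picks Fay.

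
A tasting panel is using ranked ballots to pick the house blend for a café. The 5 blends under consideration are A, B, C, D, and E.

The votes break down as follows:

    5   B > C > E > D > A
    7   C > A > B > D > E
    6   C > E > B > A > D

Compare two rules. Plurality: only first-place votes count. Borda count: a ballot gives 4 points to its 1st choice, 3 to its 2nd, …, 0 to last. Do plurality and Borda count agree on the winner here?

Plurality first-place counts: A 0, B 5, C 13, D 0, E 0 → C.
Borda totals: A 27, B 46, C 67, D 12, E 28 → C.
The two rules agree on C.

Yes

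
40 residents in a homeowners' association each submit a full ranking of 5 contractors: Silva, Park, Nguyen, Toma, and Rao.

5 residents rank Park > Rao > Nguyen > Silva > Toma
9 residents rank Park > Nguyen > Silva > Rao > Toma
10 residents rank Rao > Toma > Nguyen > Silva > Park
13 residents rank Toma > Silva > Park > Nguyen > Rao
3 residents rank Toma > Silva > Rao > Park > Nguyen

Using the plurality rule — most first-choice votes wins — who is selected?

Toma

First-place vote totals:
  Silva: 0
  Park: 14
  Nguyen: 0
  Toma: 16
  Rao: 10
Toma has the most first-place votes.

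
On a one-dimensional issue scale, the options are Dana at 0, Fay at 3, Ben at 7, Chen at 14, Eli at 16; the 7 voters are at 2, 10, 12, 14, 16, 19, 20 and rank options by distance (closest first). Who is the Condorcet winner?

Chen

With single-peaked preferences on a line, the Condorcet winner is the candidate closest to the median voter.
The median voter (position 14) is closest to Chen at 14.
Check: Chen vs Dana — voters closer to Chen: 6 of 7.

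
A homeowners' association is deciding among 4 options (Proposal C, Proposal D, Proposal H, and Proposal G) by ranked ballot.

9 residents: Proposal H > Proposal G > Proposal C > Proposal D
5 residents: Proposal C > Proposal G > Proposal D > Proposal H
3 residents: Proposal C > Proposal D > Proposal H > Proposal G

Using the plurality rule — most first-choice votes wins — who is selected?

Proposal H

First-place vote totals:
  Proposal C: 8
  Proposal D: 0
  Proposal H: 9
  Proposal G: 0
Proposal H has the most first-place votes.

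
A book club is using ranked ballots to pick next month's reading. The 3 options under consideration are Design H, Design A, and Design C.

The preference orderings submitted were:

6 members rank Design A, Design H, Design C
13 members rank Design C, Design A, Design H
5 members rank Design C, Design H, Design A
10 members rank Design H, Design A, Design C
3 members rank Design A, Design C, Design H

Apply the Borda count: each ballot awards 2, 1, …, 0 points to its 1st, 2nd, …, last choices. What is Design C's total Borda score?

39

Borda scores:
  Design H: 6·1 + 13·0 + 5·1 + 10·2 + 3·0 = 31
  Design A: 6·2 + 13·1 + 5·0 + 10·1 + 3·2 = 41
  Design C: 6·0 + 13·2 + 5·2 + 10·0 + 3·1 = 39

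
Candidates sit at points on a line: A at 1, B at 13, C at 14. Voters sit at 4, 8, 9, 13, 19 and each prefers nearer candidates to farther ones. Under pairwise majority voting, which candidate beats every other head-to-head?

B

With single-peaked preferences on a line, the Condorcet winner is the candidate closest to the median voter.
The median voter (position 9) is closest to B at 13.
Check: B vs C — voters closer to B: 4 of 5.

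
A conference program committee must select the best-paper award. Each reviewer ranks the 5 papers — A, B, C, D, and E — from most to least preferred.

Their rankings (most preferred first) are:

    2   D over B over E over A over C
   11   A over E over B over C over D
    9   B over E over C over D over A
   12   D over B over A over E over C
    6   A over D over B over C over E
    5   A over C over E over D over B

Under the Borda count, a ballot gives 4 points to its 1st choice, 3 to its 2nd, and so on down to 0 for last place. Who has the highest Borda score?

Borda scores:
  A: 2·1 + 11·4 + 9·0 + 12·2 + 6·4 + 5·4 = 114
  B: 2·3 + 11·2 + 9·4 + 12·3 + 6·2 + 5·0 = 112
  C: 2·0 + 11·1 + 9·2 + 12·0 + 6·1 + 5·3 = 50
  D: 2·4 + 11·0 + 9·1 + 12·4 + 6·3 + 5·1 = 88
  E: 2·2 + 11·3 + 9·3 + 12·1 + 6·0 + 5·2 = 86
A has the highest total.

A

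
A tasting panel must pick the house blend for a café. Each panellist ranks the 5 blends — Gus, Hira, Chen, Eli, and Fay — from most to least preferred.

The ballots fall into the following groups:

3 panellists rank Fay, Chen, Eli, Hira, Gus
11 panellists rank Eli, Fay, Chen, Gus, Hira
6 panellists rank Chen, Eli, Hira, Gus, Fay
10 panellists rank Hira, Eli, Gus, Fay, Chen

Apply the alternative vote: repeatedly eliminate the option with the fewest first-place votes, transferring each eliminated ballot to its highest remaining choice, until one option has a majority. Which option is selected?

Round 1: Eli 11, Hira 10, Chen 6, Fay 3, Gus 0. Gus has the fewest and is eliminated.
Round 2: Eli 11, Hira 10, Chen 6, Fay 3. Fay has the fewest and is eliminated.
Round 3: Eli 11, Hira 10, Chen 9. Chen has the fewest and is eliminated.
Round 4: Eli 20, Hira 10. Eli has a majority.

Eli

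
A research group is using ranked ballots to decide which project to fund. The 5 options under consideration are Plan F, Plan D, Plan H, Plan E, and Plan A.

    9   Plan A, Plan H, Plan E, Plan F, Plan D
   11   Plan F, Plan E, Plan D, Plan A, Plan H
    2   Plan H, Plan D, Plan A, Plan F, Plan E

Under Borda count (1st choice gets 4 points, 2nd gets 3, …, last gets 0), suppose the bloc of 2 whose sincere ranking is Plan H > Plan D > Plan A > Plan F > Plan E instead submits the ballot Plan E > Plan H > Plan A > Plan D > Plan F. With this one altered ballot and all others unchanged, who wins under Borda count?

Borda totals with the altered ballot: Plan F 53, Plan D 24, Plan H 33, Plan E 59, Plan A 51.
The switch changes the winner from Plan F to Plan E.

Plan E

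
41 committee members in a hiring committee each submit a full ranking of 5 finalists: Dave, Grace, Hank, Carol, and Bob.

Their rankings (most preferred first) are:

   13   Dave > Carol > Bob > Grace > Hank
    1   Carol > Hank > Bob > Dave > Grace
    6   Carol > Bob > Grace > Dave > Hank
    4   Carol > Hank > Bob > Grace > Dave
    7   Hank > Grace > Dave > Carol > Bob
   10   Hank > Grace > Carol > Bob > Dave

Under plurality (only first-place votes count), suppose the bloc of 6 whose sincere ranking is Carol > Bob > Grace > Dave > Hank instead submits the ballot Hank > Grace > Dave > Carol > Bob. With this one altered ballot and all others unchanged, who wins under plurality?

First-place totals with the altered ballot: Dave 13, Grace 0, Hank 23, Carol 5, Bob 0.
The winner is unchanged: still Hank.

Hank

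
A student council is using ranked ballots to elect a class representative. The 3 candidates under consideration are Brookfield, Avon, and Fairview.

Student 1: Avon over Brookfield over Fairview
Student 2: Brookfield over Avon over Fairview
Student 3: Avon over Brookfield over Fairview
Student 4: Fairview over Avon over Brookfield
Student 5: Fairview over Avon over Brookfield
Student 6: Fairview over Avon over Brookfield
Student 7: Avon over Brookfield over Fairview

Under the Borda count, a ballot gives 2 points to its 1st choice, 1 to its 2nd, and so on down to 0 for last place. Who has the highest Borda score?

Avon

Borda scores:
  Brookfield: 1 + 2 + 1 + 0 + 0 + 0 + 1 = 5
  Avon: 2 + 1 + 2 + 1 + 1 + 1 + 2 = 10
  Fairview: 0 + 0 + 0 + 2 + 2 + 2 + 0 = 6
Avon has the highest total.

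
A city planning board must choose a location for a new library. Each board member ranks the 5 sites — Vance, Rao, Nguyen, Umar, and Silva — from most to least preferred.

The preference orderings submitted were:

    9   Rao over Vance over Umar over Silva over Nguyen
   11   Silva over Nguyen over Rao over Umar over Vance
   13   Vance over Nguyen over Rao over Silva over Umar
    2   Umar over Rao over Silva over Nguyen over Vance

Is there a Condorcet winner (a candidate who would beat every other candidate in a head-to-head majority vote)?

Head-to-head results (35 voters total):
Vance vs Rao: Rao wins 22–13.
Vance vs Nguyen: Vance wins 22–13.
Vance vs Umar: Vance wins 22–13.
Vance vs Silva: Vance wins 22–13.
Rao vs Nguyen: Nguyen wins 24–11.
Rao vs Umar: Rao wins 33–2.
Rao vs Silva: Rao wins 24–11.
Nguyen vs Umar: Nguyen wins 24–11.
Nguyen vs Silva: Silva wins 22–13.
Umar vs Silva: Silva wins 24–11.
No candidate beats all others: Vance beats Nguyen beats Rao beats Vance, a majority cycle.

No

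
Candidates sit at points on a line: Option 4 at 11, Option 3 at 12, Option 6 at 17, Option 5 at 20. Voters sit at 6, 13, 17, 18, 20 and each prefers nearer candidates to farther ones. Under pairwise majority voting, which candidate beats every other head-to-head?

Option 6

With single-peaked preferences on a line, the Condorcet winner is the candidate closest to the median voter.
The median voter (position 17) is closest to Option 6 at 17.
Check: Option 6 vs Option 3 — voters closer to Option 6: 3 of 5.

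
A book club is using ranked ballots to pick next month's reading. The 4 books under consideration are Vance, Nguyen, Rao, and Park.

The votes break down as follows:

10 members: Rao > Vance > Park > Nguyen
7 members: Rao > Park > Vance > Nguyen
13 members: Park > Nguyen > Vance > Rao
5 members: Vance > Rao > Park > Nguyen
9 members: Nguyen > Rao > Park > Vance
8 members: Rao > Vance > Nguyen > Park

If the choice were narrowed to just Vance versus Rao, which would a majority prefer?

Ballots ranking Vance above Rao: 13+5 = 18.
Ballots ranking Rao above Vance: 10+7+9+8 = 34.
Rao wins the head-to-head, 34–18.

Rao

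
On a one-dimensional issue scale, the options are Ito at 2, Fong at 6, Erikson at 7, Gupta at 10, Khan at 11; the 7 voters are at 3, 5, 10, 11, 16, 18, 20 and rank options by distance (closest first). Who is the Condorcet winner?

Khan

With single-peaked preferences on a line, the Condorcet winner is the candidate closest to the median voter.
The median voter (position 11) is closest to Khan at 11.
Check: Khan vs Erikson — voters closer to Khan: 5 of 7.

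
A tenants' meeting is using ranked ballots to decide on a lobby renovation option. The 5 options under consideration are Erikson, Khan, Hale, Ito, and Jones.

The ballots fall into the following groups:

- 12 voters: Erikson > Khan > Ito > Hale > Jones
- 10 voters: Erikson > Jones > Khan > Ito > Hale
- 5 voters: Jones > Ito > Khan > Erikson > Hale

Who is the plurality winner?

First-place vote totals:
  Erikson: 22
  Khan: 0
  Hale: 0
  Ito: 0
  Jones: 5
Erikson has the most first-place votes.

Erikson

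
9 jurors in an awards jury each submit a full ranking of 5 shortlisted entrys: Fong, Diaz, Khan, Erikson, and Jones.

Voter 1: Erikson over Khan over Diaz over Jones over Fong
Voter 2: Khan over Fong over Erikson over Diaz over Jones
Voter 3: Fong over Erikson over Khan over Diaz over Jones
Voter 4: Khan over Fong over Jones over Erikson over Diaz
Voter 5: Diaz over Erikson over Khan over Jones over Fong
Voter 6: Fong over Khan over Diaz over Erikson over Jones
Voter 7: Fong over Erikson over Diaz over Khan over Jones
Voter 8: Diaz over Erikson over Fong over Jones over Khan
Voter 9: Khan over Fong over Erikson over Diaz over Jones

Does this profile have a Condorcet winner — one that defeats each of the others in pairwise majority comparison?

Head-to-head results (9 voters total):
Fong vs Diaz: Fong wins 6–3.
Fong vs Khan: Khan wins 5–4.
Fong vs Erikson: Fong wins 6–3.
Fong vs Jones: Fong wins 7–2.
Diaz vs Khan: Khan wins 6–3.
Diaz vs Erikson: Erikson wins 6–3.
Diaz vs Jones: Diaz wins 8–1.
Khan vs Erikson: Erikson wins 5–4.
Khan vs Jones: Khan wins 8–1.
Erikson vs Jones: Erikson wins 8–1.
No candidate beats all others: Fong beats Erikson beats Khan beats Fong, a majority cycle.

No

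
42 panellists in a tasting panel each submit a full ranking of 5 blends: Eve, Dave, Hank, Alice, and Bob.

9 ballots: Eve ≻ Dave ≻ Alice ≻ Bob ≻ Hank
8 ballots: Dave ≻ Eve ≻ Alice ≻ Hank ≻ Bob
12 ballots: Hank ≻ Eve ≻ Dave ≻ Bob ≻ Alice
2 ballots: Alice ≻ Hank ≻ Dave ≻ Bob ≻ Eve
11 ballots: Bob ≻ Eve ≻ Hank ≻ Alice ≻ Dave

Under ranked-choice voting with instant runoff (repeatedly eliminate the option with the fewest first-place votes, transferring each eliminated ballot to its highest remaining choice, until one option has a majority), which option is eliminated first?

Alice

Round 1: Hank 12, Bob 11, Eve 9, Dave 8, Alice 2. Alice has the fewest and is eliminated.
Round 2: Hank 14, Bob 11, Eve 9, Dave 8. Dave has the fewest and is eliminated.
Round 3: Eve 17, Hank 14, Bob 11. Bob has the fewest and is eliminated.
Round 4: Eve 28, Hank 14. Eve has a majority.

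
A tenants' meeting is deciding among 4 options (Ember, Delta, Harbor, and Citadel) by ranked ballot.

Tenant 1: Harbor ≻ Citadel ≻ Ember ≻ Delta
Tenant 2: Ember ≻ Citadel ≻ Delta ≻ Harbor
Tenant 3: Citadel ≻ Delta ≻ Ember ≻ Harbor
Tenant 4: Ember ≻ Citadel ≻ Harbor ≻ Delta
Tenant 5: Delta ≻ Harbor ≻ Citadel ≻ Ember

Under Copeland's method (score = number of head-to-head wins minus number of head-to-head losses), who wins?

Citadel

Pairwise results:
  Ember vs Delta: Ember wins 3–2.
  Ember vs Harbor: Ember wins 3–2.
  Ember vs Citadel: Citadel wins 3–2.
  Delta vs Harbor: Delta wins 3–2.
  Delta vs Citadel: Citadel wins 4–1.
  Harbor vs Citadel: Citadel wins 3–2.
Copeland scores (wins − losses):
  Ember: 2 − 1 = 1
  Delta: 1 − 2 = -1
  Harbor: 0 − 3 = -3
  Citadel: 3 − 0 = 3
Citadel has the best Copeland score.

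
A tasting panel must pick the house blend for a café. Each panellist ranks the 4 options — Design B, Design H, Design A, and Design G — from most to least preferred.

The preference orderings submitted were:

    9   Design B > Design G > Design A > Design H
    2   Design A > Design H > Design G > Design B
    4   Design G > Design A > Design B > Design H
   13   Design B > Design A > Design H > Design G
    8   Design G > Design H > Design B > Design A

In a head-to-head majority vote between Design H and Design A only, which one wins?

Ballots ranking Design H above Design A: 8.
Ballots ranking Design A above Design H: 9+2+4+13 = 28.
Design A wins the head-to-head, 28–8.

Design A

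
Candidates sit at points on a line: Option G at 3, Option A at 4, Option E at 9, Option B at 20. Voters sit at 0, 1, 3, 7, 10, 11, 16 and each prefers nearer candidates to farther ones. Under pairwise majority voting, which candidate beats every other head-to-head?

Option E

With single-peaked preferences on a line, the Condorcet winner is the candidate closest to the median voter.
The median voter (position 7) is closest to Option E at 9.
Check: Option E vs Option B — voters closer to Option E: 6 of 7.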